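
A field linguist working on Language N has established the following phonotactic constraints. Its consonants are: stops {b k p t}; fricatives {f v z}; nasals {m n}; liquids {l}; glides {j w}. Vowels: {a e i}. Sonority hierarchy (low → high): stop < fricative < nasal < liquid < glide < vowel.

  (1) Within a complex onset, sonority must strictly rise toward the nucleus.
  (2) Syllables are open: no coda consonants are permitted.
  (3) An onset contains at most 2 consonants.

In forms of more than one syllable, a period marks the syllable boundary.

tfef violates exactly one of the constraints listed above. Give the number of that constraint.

2

tfef: syllable 1 coda /f/ has 1 consonant (> 0).
This is a violation of constraint 2: "Syllables are open: no coda consonants are permitted."
The remaining constraints (1, 3) are satisfied.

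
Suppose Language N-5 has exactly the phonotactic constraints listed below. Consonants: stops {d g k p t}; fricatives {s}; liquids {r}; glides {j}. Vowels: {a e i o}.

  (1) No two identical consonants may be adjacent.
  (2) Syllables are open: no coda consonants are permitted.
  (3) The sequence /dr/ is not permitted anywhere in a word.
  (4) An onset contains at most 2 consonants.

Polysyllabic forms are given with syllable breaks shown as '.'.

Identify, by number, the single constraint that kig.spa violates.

2

kig.spa: syllable 1 coda /g/ has 1 consonant (> 0).
This is a violation of constraint 2: "Syllables are open: no coda consonants are permitted."
The remaining constraints (1, 3, 4) are satisfied.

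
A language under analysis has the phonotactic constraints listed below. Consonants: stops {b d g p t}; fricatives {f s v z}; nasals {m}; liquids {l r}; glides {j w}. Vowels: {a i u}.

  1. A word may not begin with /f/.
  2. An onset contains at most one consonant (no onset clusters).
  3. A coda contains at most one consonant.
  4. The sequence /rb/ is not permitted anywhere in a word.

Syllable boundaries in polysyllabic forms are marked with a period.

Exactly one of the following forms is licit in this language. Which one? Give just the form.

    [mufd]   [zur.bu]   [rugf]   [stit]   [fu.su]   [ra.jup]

[ra.jup]

[mufd] — violates constraint 3: syllable 1 coda /fd/ has 2 consonants (> 1) → illicit
[zur.bu] — violates constraint 4: contains banned sequence /rb/ → illicit
[rugf] — violates constraint 3: syllable 1 coda /gf/ has 2 consonants (> 1) → illicit
[stit] — violates constraint 2: syllable 1 onset /st/ has 2 consonants (> 1) → illicit
[fu.su] — violates constraint 1: word begins with /f/ → illicit
[ra.jup] — σ1 onset /r/, coda /∅/ ok; σ2 onset /j/, coda /p/ ok → licit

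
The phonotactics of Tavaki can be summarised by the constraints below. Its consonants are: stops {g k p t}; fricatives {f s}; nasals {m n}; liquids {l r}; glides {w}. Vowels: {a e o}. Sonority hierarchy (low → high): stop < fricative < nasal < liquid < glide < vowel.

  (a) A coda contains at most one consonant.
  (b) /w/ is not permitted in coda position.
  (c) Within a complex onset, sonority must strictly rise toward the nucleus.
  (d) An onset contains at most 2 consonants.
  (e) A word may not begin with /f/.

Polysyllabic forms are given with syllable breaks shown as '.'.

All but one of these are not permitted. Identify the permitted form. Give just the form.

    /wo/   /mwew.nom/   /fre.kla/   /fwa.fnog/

/wo/

/wo/ — σ1 onset /w/, coda /∅/ ok → permitted
/mwew.nom/ — violates constraint (b): syllable 1 coda contains /w/ → not permitted
/fre.kla/ — violates constraint (e): word begins with /f/ → not permitted
/fwa.fnog/ — violates constraint (e): word begins with /f/ → not permitted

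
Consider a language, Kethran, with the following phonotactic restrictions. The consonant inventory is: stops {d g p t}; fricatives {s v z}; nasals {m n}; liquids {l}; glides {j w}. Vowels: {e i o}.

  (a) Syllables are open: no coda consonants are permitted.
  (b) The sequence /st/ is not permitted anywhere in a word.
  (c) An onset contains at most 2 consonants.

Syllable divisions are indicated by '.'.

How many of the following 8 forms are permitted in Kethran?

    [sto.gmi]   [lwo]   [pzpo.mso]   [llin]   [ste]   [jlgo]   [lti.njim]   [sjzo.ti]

1

[sto.gmi] — violates constraint (b): contains banned sequence /st/ → not permitted
[lwo] — σ1 onset /lw/ (2C), coda /∅/ ok → permitted
[pzpo.mso] — violates constraint (c): syllable 1 onset /pzp/ has 3 consonants (> 2) → not permitted
[llin] — violates constraint (a): syllable 1 coda /n/ has 1 consonant (> 0) → not permitted
[ste] — violates constraint (b): contains banned sequence /st/ → not permitted
[jlgo] — violates constraint (c): syllable 1 onset /jlg/ has 3 consonants (> 2) → not permitted
[lti.njim] — violates constraint (a): syllable 2 coda /m/ has 1 consonant (> 0) → not permitted
[sjzo.ti] — violates constraint (c): syllable 1 onset /sjz/ has 3 consonants (> 2) → not permitted
Permitted: [lwo] → 1.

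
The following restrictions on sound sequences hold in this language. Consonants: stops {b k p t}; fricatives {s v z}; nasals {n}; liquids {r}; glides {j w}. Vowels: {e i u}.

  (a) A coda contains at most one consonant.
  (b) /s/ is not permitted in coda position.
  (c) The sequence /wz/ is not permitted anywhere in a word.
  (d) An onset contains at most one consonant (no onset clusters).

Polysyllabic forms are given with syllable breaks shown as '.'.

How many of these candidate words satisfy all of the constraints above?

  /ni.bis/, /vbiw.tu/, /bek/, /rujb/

/ni.bis/ — violates constraint (b): syllable 2 coda contains /s/ → illicit
/vbiw.tu/ — violates constraint (d): syllable 1 onset /vb/ has 2 consonants (> 1) → illicit
/bek/ — σ1 onset /b/, coda /k/ ok → licit
/rujb/ — violates constraint (a): syllable 1 coda /jb/ has 2 consonants (> 1) → illicit
Licit: /bek/ → 1.

1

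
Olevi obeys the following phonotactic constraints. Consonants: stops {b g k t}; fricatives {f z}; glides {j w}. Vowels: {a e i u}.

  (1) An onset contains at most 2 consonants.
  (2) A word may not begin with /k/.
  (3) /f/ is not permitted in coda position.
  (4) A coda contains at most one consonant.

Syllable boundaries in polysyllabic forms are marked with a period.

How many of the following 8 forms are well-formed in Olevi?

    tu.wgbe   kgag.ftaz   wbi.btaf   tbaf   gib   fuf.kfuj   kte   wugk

tu.wgbe — violates constraint 1: syllable 2 onset /wgb/ has 3 consonants (> 2) → ill-formed
kgag.ftaz — violates constraint 2: word begins with /k/ → ill-formed
wbi.btaf — violates constraint 3: syllable 2 coda contains /f/ → ill-formed
tbaf — violates constraint 3: syllable 1 coda contains /f/ → ill-formed
gib — σ1 onset /g/, coda /b/ ok → well-formed
fuf.kfuj — violates constraint 3: syllable 1 coda contains /f/ → ill-formed
kte — violates constraint 2: word begins with /k/ → ill-formed
wugk — violates constraint 4: syllable 1 coda /gk/ has 2 consonants (> 1) → ill-formed
Well-formed: gib → 1.

1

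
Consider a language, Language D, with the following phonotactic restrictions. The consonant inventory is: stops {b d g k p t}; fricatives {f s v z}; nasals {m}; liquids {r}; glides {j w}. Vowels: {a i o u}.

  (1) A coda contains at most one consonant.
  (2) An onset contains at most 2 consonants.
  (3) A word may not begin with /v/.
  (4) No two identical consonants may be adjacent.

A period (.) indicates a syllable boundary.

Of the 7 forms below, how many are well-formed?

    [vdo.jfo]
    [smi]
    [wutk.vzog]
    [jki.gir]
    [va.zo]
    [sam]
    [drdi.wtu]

[vdo.jfo] — violates constraint 3: word begins with /v/ → ill-formed
[smi] — σ1 onset /sm/ (2C), coda /∅/ ok → well-formed
[wutk.vzog] — violates constraint 1: syllable 1 coda /tk/ has 2 consonants (> 1) → ill-formed
[jki.gir] — σ1 onset /jk/ (2C), coda /∅/ ok; σ2 onset /g/, coda /r/ ok → well-formed
[va.zo] — violates constraint 3: word begins with /v/ → ill-formed
[sam] — σ1 onset /s/, coda /m/ ok → well-formed
[drdi.wtu] — violates constraint 2: syllable 1 onset /drd/ has 3 consonants (> 2) → ill-formed
Well-formed: [smi], [jki.gir], [sam] → 3.

3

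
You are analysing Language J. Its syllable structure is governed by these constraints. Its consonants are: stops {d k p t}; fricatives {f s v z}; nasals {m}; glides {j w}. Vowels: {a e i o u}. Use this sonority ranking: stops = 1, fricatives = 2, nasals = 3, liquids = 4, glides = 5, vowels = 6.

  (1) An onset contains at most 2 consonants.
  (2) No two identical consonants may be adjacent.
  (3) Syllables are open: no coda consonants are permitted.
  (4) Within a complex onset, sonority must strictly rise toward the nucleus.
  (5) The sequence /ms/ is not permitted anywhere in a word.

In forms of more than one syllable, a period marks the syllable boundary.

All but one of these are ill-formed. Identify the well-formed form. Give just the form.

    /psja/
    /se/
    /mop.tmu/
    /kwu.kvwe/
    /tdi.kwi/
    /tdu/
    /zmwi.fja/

/psja/ — violates constraint 1: syllable 1 onset /psj/ has 3 consonants (> 2) → ill-formed
/se/ — σ1 onset /s/, coda /∅/ ok → well-formed
/mop.tmu/ — violates constraint 3: syllable 1 coda /p/ has 1 consonant (> 0) → ill-formed
/kwu.kvwe/ — violates constraint 1: syllable 2 onset /kvw/ has 3 consonants (> 2) → ill-formed
/tdi.kwi/ — violates constraint 4: syllable 1 onset /td/: /t/ (stop, 1) → /d/ (stop, 1) does not rise → ill-formed
/tdu/ — violates constraint 4: syllable 1 onset /td/: /t/ (stop, 1) → /d/ (stop, 1) does not rise → ill-formed
/zmwi.fja/ — violates constraint 1: syllable 1 onset /zmw/ has 3 consonants (> 2) → ill-formed

/se/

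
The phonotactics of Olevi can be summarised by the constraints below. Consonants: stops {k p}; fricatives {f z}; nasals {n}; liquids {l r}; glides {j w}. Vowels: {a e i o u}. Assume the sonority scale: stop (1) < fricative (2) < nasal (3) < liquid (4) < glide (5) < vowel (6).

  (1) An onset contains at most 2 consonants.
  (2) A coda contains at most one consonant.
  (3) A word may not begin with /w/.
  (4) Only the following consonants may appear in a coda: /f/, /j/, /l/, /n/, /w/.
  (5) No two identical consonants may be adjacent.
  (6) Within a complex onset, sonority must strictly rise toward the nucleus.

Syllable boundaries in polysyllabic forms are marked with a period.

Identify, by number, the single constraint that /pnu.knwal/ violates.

1

/pnu.knwal/: syllable 2 onset /knw/ has 3 consonants (> 2).
This is a violation of constraint 1: "An onset contains at most 2 consonants."
The remaining constraints (2, 3, 4, 5, 6) are satisfied.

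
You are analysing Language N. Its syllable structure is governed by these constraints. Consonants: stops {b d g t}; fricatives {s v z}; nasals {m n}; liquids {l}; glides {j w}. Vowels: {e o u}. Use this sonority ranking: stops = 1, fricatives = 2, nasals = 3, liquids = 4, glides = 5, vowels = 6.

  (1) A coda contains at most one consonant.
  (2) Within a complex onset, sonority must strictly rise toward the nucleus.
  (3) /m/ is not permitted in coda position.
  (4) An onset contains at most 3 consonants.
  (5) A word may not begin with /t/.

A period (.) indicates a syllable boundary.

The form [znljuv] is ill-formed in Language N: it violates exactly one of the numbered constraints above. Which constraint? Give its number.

4

[znljuv]: syllable 1 onset /znlj/ has 4 consonants (> 3).
This is a violation of constraint 4: "An onset contains at most 3 consonants."
The remaining constraints (1, 2, 3, 5) are satisfied.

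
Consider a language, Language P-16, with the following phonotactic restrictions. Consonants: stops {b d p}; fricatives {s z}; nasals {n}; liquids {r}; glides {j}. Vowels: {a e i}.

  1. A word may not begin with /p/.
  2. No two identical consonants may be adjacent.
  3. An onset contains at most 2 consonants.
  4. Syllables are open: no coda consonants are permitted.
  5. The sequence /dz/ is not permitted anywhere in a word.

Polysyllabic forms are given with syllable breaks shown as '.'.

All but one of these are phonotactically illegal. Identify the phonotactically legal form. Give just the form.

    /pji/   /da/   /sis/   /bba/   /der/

/pji/ — violates constraint 1: word begins with /p/ → phonotactically illegal
/da/ — σ1 onset /d/, coda /∅/ ok → phonotactically legal
/sis/ — violates constraint 4: syllable 1 coda /s/ has 1 consonant (> 0) → phonotactically illegal
/bba/ — violates constraint 2: adjacent identical consonants /bb/ → phonotactically illegal
/der/ — violates constraint 4: syllable 1 coda /r/ has 1 consonant (> 0) → phonotactically illegal

/da/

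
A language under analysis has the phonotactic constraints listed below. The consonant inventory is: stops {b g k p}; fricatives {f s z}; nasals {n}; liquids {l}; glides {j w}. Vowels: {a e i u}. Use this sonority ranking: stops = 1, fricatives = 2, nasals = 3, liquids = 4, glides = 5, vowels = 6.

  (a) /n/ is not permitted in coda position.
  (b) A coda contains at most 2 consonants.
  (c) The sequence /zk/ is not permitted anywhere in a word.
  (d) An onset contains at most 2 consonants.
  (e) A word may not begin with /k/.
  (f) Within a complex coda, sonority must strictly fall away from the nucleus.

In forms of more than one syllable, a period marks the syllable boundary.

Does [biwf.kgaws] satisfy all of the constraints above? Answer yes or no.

[biwf.kgaws] — σ1 onset /b/, coda /wf/ (5→2 falls) ok; σ2 onset /kg/ (2C), coda /ws/ (5→2 falls) ok → phonotactically legal

yes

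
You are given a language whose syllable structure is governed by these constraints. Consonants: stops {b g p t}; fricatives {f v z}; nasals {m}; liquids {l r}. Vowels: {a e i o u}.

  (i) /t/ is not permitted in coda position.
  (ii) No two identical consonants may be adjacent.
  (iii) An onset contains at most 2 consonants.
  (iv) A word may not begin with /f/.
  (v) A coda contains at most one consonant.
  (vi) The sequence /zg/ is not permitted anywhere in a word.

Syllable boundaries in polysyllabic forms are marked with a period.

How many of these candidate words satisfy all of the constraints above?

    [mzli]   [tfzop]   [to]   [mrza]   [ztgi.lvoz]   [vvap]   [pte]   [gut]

2

[mzli] — violates constraint (iii): syllable 1 onset /mzl/ has 3 consonants (> 2) → illicit
[tfzop] — violates constraint (iii): syllable 1 onset /tfz/ has 3 consonants (> 2) → illicit
[to] — σ1 onset /t/, coda /∅/ ok → licit
[mrza] — violates constraint (iii): syllable 1 onset /mrz/ has 3 consonants (> 2) → illicit
[ztgi.lvoz] — violates constraint (iii): syllable 1 onset /ztg/ has 3 consonants (> 2) → illicit
[vvap] — violates constraint (ii): adjacent identical consonants /vv/ → illicit
[pte] — σ1 onset /pt/ (2C), coda /∅/ ok → licit
[gut] — violates constraint (i): syllable 1 coda contains /t/ → illicit
Licit: [to], [pte] → 2.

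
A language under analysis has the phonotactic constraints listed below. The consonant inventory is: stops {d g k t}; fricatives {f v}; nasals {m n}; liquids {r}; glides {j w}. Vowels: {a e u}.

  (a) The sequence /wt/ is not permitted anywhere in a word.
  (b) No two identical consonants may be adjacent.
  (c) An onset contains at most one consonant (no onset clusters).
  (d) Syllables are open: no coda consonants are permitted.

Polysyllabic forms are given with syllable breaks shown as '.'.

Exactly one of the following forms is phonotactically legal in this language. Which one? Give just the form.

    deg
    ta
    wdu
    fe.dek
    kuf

ta

deg — violates constraint (d): syllable 1 coda /g/ has 1 consonant (> 0) → phonotactically illegal
ta — σ1 onset /t/, coda /∅/ ok → phonotactically legal
wdu — violates constraint (c): syllable 1 onset /wd/ has 2 consonants (> 1) → phonotactically illegal
fe.dek — violates constraint (d): syllable 2 coda /k/ has 1 consonant (> 0) → phonotactically illegal
kuf — violates constraint (d): syllable 1 coda /f/ has 1 consonant (> 0) → phonotactically illegal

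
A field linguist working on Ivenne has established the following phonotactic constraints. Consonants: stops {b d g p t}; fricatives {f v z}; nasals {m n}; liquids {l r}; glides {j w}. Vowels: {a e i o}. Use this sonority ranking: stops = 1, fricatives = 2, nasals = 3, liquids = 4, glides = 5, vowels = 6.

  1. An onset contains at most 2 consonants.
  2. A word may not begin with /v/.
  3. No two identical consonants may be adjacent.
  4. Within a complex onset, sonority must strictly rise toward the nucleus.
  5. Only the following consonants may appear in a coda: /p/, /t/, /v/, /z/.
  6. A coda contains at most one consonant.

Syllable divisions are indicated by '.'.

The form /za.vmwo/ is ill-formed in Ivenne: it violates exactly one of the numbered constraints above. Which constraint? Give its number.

/za.vmwo/: syllable 2 onset /vmw/ has 3 consonants (> 2).
This is a violation of constraint 1: "An onset contains at most 2 consonants."
The remaining constraints (2, 3, 4, 5, 6) are satisfied.

1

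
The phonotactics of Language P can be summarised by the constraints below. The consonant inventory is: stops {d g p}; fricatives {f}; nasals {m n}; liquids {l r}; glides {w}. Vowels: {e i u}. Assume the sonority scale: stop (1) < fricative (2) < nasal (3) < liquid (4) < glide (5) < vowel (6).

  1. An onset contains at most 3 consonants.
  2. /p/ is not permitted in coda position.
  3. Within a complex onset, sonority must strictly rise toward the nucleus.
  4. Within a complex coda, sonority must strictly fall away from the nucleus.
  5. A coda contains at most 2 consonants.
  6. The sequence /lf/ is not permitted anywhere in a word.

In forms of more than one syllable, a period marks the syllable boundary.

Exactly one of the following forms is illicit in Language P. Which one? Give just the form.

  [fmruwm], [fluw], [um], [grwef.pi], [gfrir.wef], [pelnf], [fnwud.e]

[pelnf]

[fmruwm] — σ1 onset /fmr/ (2→3→4 rises), coda /wm/ (5→3 falls) ok → licit
[fluw] — σ1 onset /fl/ (2→4 rises), coda /w/ ok → licit
[um] — σ1 onset /∅/, coda /m/ ok → licit
[grwef.pi] — σ1 onset /grw/ (1→4→5 rises), coda /f/ ok; σ2 onset /p/, coda /∅/ ok → licit
[gfrir.wef] — σ1 onset /gfr/ (1→2→4 rises), coda /r/ ok; σ2 onset /w/, coda /f/ ok → licit
[pelnf] — violates constraint 5: syllable 1 coda /lnf/ has 3 consonants (> 2) → illicit
[fnwud.e] — σ1 onset /fnw/ (2→3→5 rises), coda /d/ ok; σ2 onset /∅/, coda /∅/ ok → licit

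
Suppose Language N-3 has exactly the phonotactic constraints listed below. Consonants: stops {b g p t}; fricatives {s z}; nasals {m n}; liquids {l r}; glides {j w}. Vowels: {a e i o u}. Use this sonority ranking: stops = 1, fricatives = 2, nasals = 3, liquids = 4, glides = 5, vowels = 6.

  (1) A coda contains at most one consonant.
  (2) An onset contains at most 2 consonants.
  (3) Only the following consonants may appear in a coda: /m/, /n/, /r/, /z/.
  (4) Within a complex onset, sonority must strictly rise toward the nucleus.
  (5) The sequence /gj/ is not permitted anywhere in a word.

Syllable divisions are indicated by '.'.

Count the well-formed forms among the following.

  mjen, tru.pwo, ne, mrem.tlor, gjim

mjen — σ1 onset /mj/ (3→5 rises), coda /n/ ok → well-formed
tru.pwo — σ1 onset /tr/ (1→4 rises), coda /∅/ ok; σ2 onset /pw/ (1→5 rises), coda /∅/ ok → well-formed
ne — σ1 onset /n/, coda /∅/ ok → well-formed
mrem.tlor — σ1 onset /mr/ (3→4 rises), coda /m/ ok; σ2 onset /tl/ (1→4 rises), coda /r/ ok → well-formed
gjim — violates constraint 5: contains banned sequence /gj/ → ill-formed
Well-formed: mjen, tru.pwo, ne, mrem.tlor → 4.

4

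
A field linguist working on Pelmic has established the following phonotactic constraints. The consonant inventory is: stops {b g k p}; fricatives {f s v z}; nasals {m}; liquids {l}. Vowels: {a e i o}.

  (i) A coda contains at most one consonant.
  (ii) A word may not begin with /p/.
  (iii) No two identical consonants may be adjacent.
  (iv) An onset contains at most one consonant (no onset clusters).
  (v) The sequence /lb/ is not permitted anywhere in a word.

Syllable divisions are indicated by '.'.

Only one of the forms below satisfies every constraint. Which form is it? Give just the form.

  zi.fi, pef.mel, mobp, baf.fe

zi.fi — σ1 onset /z/, coda /∅/ ok; σ2 onset /f/, coda /∅/ ok → phonotactically legal
pef.mel — violates constraint (ii): word begins with /p/ → phonotactically illegal
mobp — violates constraint (i): syllable 1 coda /bp/ has 2 consonants (> 1) → phonotactically illegal
baf.fe — violates constraint (iii): adjacent identical consonants /ff/ → phonotactically illegal

zi.fi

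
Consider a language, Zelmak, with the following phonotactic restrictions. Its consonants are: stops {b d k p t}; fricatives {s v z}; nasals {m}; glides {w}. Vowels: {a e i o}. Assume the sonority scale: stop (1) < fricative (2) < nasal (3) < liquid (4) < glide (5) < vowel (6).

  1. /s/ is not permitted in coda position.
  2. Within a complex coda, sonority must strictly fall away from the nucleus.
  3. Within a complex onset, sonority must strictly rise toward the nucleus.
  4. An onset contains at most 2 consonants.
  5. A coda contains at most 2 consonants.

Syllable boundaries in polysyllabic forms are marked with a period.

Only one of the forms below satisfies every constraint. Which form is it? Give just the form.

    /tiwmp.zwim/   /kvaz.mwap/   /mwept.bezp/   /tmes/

/tiwmp.zwim/ — violates constraint 5: syllable 1 coda /wmp/ has 3 consonants (> 2) → illicit
/kvaz.mwap/ — σ1 onset /kv/ (1→2 rises), coda /z/ ok; σ2 onset /mw/ (3→5 rises), coda /p/ ok → licit
/mwept.bezp/ — violates constraint 2: syllable 1 coda /pt/: /p/ (stop, 1) → /t/ (stop, 1) does not fall → illicit
/tmes/ — violates constraint 1: syllable 1 coda contains /s/ → illicit

/kvaz.mwap/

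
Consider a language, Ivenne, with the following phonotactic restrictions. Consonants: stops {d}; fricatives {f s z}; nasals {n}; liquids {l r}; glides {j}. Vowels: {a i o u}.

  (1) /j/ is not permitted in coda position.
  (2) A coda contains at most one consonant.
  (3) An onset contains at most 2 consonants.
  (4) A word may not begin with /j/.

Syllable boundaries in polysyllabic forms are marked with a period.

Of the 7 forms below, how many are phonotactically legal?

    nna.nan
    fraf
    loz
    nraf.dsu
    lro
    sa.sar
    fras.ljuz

nna.nan — σ1 onset /nn/ (2C), coda /∅/ ok; σ2 onset /n/, coda /n/ ok → phonotactically legal
fraf — σ1 onset /fr/ (2C), coda /f/ ok → phonotactically legal
loz — σ1 onset /l/, coda /z/ ok → phonotactically legal
nraf.dsu — σ1 onset /nr/ (2C), coda /f/ ok; σ2 onset /ds/ (2C), coda /∅/ ok → phonotactically legal
lro — σ1 onset /lr/ (2C), coda /∅/ ok → phonotactically legal
sa.sar — σ1 onset /s/, coda /∅/ ok; σ2 onset /s/, coda /r/ ok → phonotactically legal
fras.ljuz — σ1 onset /fr/ (2C), coda /s/ ok; σ2 onset /lj/ (2C), coda /z/ ok → phonotactically legal
Phonotactically legal: nna.nan, fraf, loz, nraf.dsu, lro, sa.sar, fras.ljuz → 7.

7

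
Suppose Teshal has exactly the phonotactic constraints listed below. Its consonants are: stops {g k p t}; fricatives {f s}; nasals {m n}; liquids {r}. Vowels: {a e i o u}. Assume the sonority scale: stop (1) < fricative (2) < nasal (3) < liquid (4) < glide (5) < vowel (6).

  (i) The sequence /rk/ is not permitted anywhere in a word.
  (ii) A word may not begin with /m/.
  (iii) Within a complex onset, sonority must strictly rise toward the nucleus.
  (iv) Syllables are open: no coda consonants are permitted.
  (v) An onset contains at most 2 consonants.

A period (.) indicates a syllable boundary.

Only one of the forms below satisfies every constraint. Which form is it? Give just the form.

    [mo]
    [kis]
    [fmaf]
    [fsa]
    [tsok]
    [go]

[go]

[mo] — violates constraint (ii): word begins with /m/ → illicit
[kis] — violates constraint (iv): syllable 1 coda /s/ has 1 consonant (> 0) → illicit
[fmaf] — violates constraint (iv): syllable 1 coda /f/ has 1 consonant (> 0) → illicit
[fsa] — violates constraint (iii): syllable 1 onset /fs/: /f/ (fricative, 2) → /s/ (fricative, 2) does not rise → illicit
[tsok] — violates constraint (iv): syllable 1 coda /k/ has 1 consonant (> 0) → illicit
[go] — σ1 onset /g/, coda /∅/ ok → licit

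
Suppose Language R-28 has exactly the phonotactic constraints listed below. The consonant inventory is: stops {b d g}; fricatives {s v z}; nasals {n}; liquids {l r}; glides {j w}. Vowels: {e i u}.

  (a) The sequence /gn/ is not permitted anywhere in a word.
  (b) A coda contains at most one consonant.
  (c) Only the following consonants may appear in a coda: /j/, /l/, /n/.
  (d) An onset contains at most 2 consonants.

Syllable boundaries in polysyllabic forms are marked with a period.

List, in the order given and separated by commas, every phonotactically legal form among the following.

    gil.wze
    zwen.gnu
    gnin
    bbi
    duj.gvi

gil.wze, bbi, duj.gvi

gil.wze — σ1 onset /g/, coda /l/ ok; σ2 onset /wz/ (2C), coda /∅/ ok → phonotactically legal
zwen.gnu — violates constraint (a): contains banned sequence /gn/ → phonotactically illegal
gnin — violates constraint (a): contains banned sequence /gn/ → phonotactically illegal
bbi — σ1 onset /bb/ (2C), coda /∅/ ok → phonotactically legal
duj.gvi — σ1 onset /d/, coda /j/ ok; σ2 onset /gv/ (2C), coda /∅/ ok → phonotactically legal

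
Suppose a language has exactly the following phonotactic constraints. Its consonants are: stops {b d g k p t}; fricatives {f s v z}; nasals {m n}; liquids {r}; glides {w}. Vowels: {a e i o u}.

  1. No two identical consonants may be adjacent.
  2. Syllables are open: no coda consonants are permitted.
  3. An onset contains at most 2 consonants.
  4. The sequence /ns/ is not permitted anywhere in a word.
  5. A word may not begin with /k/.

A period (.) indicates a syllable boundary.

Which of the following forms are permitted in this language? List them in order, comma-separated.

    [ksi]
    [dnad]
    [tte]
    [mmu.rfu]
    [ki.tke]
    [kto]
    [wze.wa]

[ksi] — violates constraint 5: word begins with /k/ → not permitted
[dnad] — violates constraint 2: syllable 1 coda /d/ has 1 consonant (> 0) → not permitted
[tte] — violates constraint 1: adjacent identical consonants /tt/ → not permitted
[mmu.rfu] — violates constraint 1: adjacent identical consonants /mm/ → not permitted
[ki.tke] — violates constraint 5: word begins with /k/ → not permitted
[kto] — violates constraint 5: word begins with /k/ → not permitted
[wze.wa] — σ1 onset /wz/ (2C), coda /∅/ ok; σ2 onset /w/, coda /∅/ ok → permitted

[wze.wa]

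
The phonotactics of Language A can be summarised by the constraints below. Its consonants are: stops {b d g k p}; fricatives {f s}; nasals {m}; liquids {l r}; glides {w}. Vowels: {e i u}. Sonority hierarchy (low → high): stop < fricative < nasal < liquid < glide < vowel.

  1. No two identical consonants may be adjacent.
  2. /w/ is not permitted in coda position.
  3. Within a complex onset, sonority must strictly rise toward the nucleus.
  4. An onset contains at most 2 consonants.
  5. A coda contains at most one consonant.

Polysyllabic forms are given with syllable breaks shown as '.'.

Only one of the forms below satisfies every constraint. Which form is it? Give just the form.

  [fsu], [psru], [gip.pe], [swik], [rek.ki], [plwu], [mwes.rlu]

[swik]

[fsu] — violates constraint 3: syllable 1 onset /fs/: /f/ (fricative, 2) → /s/ (fricative, 2) does not rise → phonotactically illegal
[psru] — violates constraint 4: syllable 1 onset /psr/ has 3 consonants (> 2) → phonotactically illegal
[gip.pe] — violates constraint 1: adjacent identical consonants /pp/ → phonotactically illegal
[swik] — σ1 onset /sw/ (2→5 rises), coda /k/ ok → phonotactically legal
[rek.ki] — violates constraint 1: adjacent identical consonants /kk/ → phonotactically illegal
[plwu] — violates constraint 4: syllable 1 onset /plw/ has 3 consonants (> 2) → phonotactically illegal
[mwes.rlu] — violates constraint 3: syllable 2 onset /rl/: /r/ (liquid, 4) → /l/ (liquid, 4) does not rise → phonotactically illegal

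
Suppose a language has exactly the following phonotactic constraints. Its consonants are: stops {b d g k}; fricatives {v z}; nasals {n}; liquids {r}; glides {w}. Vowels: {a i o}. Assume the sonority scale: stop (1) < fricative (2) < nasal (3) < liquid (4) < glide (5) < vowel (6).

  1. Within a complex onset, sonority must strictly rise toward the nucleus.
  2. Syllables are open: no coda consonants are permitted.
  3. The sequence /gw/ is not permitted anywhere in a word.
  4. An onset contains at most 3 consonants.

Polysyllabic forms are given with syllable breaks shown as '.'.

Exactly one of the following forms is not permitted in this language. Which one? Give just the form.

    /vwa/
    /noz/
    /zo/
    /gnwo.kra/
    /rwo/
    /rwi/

/vwa/ — σ1 onset /vw/ (2→5 rises), coda /∅/ ok → permitted
/noz/ — violates constraint 2: syllable 1 coda /z/ has 1 consonant (> 0) → not permitted
/zo/ — σ1 onset /z/, coda /∅/ ok → permitted
/gnwo.kra/ — σ1 onset /gnw/ (1→3→5 rises), coda /∅/ ok; σ2 onset /kr/ (1→4 rises), coda /∅/ ok → permitted
/rwo/ — σ1 onset /rw/ (4→5 rises), coda /∅/ ok → permitted
/rwi/ — σ1 onset /rw/ (4→5 rises), coda /∅/ ok → permitted

/noz/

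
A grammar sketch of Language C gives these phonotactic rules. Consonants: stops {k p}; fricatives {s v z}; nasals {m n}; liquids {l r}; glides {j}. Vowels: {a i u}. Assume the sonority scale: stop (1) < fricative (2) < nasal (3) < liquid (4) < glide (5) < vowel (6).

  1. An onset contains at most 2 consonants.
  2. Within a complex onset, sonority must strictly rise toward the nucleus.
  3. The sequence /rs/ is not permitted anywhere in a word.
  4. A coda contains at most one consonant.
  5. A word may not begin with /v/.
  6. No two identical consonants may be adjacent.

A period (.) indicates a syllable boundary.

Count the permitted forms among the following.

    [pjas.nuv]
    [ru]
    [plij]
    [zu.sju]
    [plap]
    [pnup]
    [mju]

7

[pjas.nuv] — σ1 onset /pj/ (1→5 rises), coda /s/ ok; σ2 onset /n/, coda /v/ ok → permitted
[ru] — σ1 onset /r/, coda /∅/ ok → permitted
[plij] — σ1 onset /pl/ (1→4 rises), coda /j/ ok → permitted
[zu.sju] — σ1 onset /z/, coda /∅/ ok; σ2 onset /sj/ (2→5 rises), coda /∅/ ok → permitted
[plap] — σ1 onset /pl/ (1→4 rises), coda /p/ ok → permitted
[pnup] — σ1 onset /pn/ (1→3 rises), coda /p/ ok → permitted
[mju] — σ1 onset /mj/ (3→5 rises), coda /∅/ ok → permitted
Permitted: [pjas.nuv], [ru], [plij], [zu.sju], [plap], [pnup], [mju] → 7.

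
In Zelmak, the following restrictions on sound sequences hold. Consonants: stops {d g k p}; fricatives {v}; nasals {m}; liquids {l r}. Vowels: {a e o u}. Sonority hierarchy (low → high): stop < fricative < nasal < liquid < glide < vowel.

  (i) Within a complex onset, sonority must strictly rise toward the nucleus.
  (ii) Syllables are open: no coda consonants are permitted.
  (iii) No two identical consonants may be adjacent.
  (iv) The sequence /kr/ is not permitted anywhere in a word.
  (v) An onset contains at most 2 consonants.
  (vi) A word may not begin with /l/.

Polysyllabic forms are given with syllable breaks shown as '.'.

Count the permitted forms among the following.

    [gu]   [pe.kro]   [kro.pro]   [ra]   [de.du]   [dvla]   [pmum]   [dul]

[gu] — σ1 onset /g/, coda /∅/ ok → permitted
[pe.kro] — violates constraint (iv): contains banned sequence /kr/ → not permitted
[kro.pro] — violates constraint (iv): contains banned sequence /kr/ → not permitted
[ra] — σ1 onset /r/, coda /∅/ ok → permitted
[de.du] — σ1 onset /d/, coda /∅/ ok; σ2 onset /d/, coda /∅/ ok → permitted
[dvla] — violates constraint (v): syllable 1 onset /dvl/ has 3 consonants (> 2) → not permitted
[pmum] — violates constraint (ii): syllable 1 coda /m/ has 1 consonant (> 0) → not permitted
[dul] — violates constraint (ii): syllable 1 coda /l/ has 1 consonant (> 0) → not permitted
Permitted: [gu], [ra], [de.du] → 3.

3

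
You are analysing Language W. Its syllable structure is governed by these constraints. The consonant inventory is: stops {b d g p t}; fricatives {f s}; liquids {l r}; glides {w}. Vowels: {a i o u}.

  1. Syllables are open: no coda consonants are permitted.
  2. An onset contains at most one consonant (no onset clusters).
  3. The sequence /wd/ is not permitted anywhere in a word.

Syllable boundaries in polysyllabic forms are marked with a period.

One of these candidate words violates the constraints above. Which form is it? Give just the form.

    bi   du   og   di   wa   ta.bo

bi — σ1 onset /b/, coda /∅/ ok → licit
du — σ1 onset /d/, coda /∅/ ok → licit
og — violates constraint 1: syllable 1 coda /g/ has 1 consonant (> 0) → illicit
di — σ1 onset /d/, coda /∅/ ok → licit
wa — σ1 onset /w/, coda /∅/ ok → licit
ta.bo — σ1 onset /t/, coda /∅/ ok; σ2 onset /b/, coda /∅/ ok → licit

og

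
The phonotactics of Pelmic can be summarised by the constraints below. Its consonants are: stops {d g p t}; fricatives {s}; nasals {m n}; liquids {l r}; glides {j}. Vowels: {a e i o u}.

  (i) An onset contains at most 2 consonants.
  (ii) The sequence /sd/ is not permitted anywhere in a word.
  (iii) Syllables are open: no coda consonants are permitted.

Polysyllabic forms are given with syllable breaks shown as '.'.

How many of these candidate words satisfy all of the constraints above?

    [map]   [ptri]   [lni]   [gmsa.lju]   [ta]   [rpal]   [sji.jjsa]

[map] — violates constraint (iii): syllable 1 coda /p/ has 1 consonant (> 0) → not permitted
[ptri] — violates constraint (i): syllable 1 onset /ptr/ has 3 consonants (> 2) → not permitted
[lni] — σ1 onset /ln/ (2C), coda /∅/ ok → permitted
[gmsa.lju] — violates constraint (i): syllable 1 onset /gms/ has 3 consonants (> 2) → not permitted
[ta] — σ1 onset /t/, coda /∅/ ok → permitted
[rpal] — violates constraint (iii): syllable 1 coda /l/ has 1 consonant (> 0) → not permitted
[sji.jjsa] — violates constraint (i): syllable 2 onset /jjs/ has 3 consonants (> 2) → not permitted
Permitted: [lni], [ta] → 2.

2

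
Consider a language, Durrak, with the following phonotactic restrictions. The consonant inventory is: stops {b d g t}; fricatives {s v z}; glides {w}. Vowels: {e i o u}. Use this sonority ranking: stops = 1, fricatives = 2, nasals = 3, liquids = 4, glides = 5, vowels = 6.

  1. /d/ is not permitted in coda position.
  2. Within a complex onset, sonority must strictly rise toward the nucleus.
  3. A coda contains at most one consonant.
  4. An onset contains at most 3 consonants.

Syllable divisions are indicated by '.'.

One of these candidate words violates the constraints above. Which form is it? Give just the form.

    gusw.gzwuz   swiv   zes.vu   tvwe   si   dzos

gusw.gzwuz — violates constraint 3: syllable 1 coda /sw/ has 2 consonants (> 1) → not permitted
swiv — σ1 onset /sw/ (2→5 rises), coda /v/ ok → permitted
zes.vu — σ1 onset /z/, coda /s/ ok; σ2 onset /v/, coda /∅/ ok → permitted
tvwe — σ1 onset /tvw/ (1→2→5 rises), coda /∅/ ok → permitted
si — σ1 onset /s/, coda /∅/ ok → permitted
dzos — σ1 onset /dz/ (1→2 rises), coda /s/ ok → permitted

gusw.gzwuz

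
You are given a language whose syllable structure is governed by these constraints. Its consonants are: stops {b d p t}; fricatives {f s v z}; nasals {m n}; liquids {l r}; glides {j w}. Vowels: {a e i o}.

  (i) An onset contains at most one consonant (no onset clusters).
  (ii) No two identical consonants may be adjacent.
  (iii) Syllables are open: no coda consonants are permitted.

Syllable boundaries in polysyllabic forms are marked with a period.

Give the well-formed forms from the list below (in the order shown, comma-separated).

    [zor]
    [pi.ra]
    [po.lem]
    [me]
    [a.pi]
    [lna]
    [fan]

[pi.ra], [me], [a.pi]

[zor] — violates constraint (iii): syllable 1 coda /r/ has 1 consonant (> 0) → ill-formed
[pi.ra] — σ1 onset /p/, coda /∅/ ok; σ2 onset /r/, coda /∅/ ok → well-formed
[po.lem] — violates constraint (iii): syllable 2 coda /m/ has 1 consonant (> 0) → ill-formed
[me] — σ1 onset /m/, coda /∅/ ok → well-formed
[a.pi] — σ1 onset /∅/, coda /∅/ ok; σ2 onset /p/, coda /∅/ ok → well-formed
[lna] — violates constraint (i): syllable 1 onset /ln/ has 2 consonants (> 1) → ill-formed
[fan] — violates constraint (iii): syllable 1 coda /n/ has 1 consonant (> 0) → ill-formed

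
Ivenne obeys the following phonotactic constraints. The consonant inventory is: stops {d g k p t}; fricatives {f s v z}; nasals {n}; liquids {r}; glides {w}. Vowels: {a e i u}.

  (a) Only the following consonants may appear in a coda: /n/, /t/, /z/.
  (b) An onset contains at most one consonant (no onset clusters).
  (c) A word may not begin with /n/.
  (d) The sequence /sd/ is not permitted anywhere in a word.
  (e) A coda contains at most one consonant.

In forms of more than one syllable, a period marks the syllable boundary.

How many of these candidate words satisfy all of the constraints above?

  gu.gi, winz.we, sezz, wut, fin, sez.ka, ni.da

gu.gi — σ1 onset /g/, coda /∅/ ok; σ2 onset /g/, coda /∅/ ok → licit
winz.we — violates constraint (e): syllable 1 coda /nz/ has 2 consonants (> 1) → illicit
sezz — violates constraint (e): syllable 1 coda /zz/ has 2 consonants (> 1) → illicit
wut — σ1 onset /w/, coda /t/ ok → licit
fin — σ1 onset /f/, coda /n/ ok → licit
sez.ka — σ1 onset /s/, coda /z/ ok; σ2 onset /k/, coda /∅/ ok → licit
ni.da — violates constraint (c): word begins with /n/ → illicit
Licit: gu.gi, wut, fin, sez.ka → 4.

4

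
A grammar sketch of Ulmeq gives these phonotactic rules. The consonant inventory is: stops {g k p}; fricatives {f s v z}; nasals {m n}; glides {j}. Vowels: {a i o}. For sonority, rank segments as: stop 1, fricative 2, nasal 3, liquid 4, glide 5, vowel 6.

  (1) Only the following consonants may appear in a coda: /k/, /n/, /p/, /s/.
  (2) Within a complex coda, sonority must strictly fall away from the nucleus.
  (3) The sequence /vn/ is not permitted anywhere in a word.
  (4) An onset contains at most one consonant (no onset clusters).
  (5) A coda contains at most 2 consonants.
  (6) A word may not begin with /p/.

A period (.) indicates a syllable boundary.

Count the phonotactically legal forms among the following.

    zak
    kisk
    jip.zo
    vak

4

zak — σ1 onset /z/, coda /k/ ok → phonotactically legal
kisk — σ1 onset /k/, coda /sk/ (2→1 falls) ok → phonotactically legal
jip.zo — σ1 onset /j/, coda /p/ ok; σ2 onset /z/, coda /∅/ ok → phonotactically legal
vak — σ1 onset /v/, coda /k/ ok → phonotactically legal
Phonotactically legal: zak, kisk, jip.zo, vak → 4.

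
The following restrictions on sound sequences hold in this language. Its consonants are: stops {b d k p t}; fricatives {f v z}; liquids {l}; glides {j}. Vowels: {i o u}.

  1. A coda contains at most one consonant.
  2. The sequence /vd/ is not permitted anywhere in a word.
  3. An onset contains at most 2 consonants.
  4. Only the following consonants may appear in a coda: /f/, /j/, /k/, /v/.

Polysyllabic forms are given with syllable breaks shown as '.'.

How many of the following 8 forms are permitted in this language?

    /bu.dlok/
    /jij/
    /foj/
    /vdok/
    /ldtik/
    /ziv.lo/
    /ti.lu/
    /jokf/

/bu.dlok/ — σ1 onset /b/, coda /∅/ ok; σ2 onset /dl/ (2C), coda /k/ ok → permitted
/jij/ — σ1 onset /j/, coda /j/ ok → permitted
/foj/ — σ1 onset /f/, coda /j/ ok → permitted
/vdok/ — violates constraint 2: contains banned sequence /vd/ → not permitted
/ldtik/ — violates constraint 3: syllable 1 onset /ldt/ has 3 consonants (> 2) → not permitted
/ziv.lo/ — σ1 onset /z/, coda /v/ ok; σ2 onset /l/, coda /∅/ ok → permitted
/ti.lu/ — σ1 onset /t/, coda /∅/ ok; σ2 onset /l/, coda /∅/ ok → permitted
/jokf/ — violates constraint 1: syllable 1 coda /kf/ has 2 consonants (> 1) → not permitted
Permitted: /bu.dlok/, /jij/, /foj/, /ziv.lo/, /ti.lu/ → 5.

5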